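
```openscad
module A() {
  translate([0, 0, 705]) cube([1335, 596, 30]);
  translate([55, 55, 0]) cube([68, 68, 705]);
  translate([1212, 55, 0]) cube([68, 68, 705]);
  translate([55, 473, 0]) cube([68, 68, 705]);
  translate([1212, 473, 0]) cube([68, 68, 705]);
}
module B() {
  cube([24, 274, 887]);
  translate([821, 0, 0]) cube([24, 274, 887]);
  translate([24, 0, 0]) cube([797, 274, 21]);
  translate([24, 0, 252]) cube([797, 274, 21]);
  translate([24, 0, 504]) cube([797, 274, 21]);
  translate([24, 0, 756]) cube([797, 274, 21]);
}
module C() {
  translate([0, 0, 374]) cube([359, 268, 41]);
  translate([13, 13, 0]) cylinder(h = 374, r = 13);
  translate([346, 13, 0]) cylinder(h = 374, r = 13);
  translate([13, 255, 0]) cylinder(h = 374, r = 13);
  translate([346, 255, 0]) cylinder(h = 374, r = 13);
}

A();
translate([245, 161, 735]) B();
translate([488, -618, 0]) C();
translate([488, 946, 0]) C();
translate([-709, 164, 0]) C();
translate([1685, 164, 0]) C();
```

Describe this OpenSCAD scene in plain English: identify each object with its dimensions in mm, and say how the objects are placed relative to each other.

A is a table with a 1335×596 mm rectangular top, 30 mm thick, top surface at z = 735 mm, supported by four 68×68 mm square legs, each inset 55 mm from the nearest pair of top edges, running from the floor.

B is a bookshelf 845 mm wide overall, 274 mm deep and 887 mm tall. The two sides are 24 mm thick vertical panels. 4 horizontal shelves of 21 mm thickness span between the inner faces of the sides; the lowest shelf sits on the floor and shelves are stacked with a clear vertical gap of 231 mm between each pair.

C is a four-legged stool. The seat is 359×268 mm, 41 mm thick, top at z = 415 mm. It stands on four round legs, each 26 mm in diameter, from z = 0 to the seat underside, each leg's axis is inset half a diameter from the nearest pair of seat edges (so the leg's bounding box is flush with the corner).

The bookshelf is on top of the table, centred. Four stools sit around the table at the −y, +y, −x, +x sides.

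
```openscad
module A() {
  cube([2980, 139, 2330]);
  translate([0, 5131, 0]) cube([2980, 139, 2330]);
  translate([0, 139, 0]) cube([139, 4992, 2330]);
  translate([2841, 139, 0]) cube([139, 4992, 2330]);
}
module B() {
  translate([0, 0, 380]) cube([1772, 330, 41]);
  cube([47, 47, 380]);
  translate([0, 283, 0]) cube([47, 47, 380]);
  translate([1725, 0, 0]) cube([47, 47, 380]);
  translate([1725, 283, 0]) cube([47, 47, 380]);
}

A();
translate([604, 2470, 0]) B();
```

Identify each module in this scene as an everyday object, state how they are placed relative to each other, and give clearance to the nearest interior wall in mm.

A is a house frame. B is a bench. The bench sits inside the house frame, centred. The clearance to the nearest interior wall is 465 mm.

Clearances: x = 465, y = 2331; minimum 465 mm.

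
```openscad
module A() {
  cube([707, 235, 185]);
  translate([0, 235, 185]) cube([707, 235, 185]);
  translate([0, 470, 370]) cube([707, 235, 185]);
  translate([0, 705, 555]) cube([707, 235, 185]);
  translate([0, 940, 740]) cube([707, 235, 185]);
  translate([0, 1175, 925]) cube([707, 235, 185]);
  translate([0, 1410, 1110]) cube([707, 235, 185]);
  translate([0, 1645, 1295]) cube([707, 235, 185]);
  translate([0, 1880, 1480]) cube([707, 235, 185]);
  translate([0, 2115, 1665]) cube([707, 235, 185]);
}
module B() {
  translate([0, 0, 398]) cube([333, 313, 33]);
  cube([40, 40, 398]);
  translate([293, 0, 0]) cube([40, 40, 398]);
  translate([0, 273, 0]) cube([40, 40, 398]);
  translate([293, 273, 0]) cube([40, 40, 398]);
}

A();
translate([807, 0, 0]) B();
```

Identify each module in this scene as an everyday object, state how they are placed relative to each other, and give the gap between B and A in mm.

The stool's nearest face is 100 mm from the staircase's +x face.

A is a staircase. B is a stool. The stool is on the floor beside the staircase on its +x side. The gap between the stool and the staircase is 100 mm.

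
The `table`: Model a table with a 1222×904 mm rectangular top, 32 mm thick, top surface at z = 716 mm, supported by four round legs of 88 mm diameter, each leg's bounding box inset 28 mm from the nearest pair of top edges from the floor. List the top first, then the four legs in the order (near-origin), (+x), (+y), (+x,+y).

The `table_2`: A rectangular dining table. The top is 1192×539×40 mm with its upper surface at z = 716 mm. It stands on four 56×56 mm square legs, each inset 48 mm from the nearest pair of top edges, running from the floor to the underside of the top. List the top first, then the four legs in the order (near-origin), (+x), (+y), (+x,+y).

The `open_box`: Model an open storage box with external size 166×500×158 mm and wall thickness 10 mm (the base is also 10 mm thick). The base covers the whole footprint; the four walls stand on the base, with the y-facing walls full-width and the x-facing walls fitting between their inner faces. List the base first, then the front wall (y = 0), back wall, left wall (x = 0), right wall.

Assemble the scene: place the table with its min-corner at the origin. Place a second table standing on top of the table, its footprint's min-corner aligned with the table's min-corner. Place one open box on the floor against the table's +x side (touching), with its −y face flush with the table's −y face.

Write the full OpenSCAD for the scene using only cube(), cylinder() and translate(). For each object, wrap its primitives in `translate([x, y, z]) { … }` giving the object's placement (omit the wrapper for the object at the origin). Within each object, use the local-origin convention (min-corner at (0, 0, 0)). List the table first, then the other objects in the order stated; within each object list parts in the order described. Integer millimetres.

translate([0, 0, 684]) cube([1222, 904, 32]);
translate([72, 72, 0]) cylinder(h = 684, r = 44);
translate([1150, 72, 0]) cylinder(h = 684, r = 44);
translate([72, 832, 0]) cylinder(h = 684, r = 44);
translate([1150, 832, 0]) cylinder(h = 684, r = 44);
translate([0, 0, 716]) {
  translate([0, 0, 676]) cube([1192, 539, 40]);
  translate([48, 48, 0]) cube([56, 56, 676]);
  translate([1088, 48, 0]) cube([56, 56, 676]);
  translate([48, 435, 0]) cube([56, 56, 676]);
  translate([1088, 435, 0]) cube([56, 56, 676]);
}
translate([1222, 0, 0]) {
  cube([166, 500, 10]);
  translate([0, 0, 10]) cube([166, 10, 148]);
  translate([0, 490, 10]) cube([166, 10, 148]);
  translate([0, 10, 10]) cube([10, 480, 148]);
  translate([156, 10, 10]) cube([10, 480, 148]);
}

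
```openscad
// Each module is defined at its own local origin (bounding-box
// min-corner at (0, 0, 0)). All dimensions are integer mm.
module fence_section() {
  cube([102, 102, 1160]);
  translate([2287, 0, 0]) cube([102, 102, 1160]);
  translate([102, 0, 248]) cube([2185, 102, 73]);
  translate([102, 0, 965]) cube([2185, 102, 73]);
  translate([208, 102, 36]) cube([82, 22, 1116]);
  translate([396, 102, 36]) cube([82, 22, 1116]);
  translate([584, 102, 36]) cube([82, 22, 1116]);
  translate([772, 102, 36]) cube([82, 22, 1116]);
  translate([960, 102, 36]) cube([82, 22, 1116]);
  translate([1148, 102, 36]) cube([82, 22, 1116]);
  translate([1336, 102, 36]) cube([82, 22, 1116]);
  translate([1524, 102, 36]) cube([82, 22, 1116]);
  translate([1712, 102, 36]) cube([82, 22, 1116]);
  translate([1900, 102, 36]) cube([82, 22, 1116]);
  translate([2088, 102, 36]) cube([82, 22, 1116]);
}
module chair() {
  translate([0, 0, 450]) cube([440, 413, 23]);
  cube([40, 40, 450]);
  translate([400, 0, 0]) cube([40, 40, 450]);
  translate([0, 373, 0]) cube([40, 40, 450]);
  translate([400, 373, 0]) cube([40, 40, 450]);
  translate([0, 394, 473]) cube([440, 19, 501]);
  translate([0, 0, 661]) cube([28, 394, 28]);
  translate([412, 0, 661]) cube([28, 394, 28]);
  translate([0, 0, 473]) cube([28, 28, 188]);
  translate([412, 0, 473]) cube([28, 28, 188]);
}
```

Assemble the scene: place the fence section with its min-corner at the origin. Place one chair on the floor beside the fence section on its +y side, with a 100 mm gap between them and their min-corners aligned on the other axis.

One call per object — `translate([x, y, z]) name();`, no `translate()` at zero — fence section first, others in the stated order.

fence_section();
translate([0, 224, 0]) chair();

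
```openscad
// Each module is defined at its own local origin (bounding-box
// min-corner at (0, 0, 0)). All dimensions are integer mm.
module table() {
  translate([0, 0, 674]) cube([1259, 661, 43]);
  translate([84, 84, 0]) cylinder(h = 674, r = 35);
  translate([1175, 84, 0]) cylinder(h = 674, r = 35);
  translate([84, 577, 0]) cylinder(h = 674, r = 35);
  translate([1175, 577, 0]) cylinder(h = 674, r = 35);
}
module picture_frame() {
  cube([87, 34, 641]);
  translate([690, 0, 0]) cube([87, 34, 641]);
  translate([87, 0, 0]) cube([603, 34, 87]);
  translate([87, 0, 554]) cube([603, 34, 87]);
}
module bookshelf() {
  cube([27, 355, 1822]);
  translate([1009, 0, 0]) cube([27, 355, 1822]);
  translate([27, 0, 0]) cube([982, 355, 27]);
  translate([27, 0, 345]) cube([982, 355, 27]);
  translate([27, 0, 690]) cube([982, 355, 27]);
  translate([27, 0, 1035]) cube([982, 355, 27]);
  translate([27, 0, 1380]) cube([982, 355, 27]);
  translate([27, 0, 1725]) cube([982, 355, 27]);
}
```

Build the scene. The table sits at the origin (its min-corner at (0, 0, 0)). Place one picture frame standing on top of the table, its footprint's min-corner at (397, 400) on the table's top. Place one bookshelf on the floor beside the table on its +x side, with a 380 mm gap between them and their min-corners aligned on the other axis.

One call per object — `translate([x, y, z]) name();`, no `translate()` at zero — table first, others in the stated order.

table();
translate([397, 400, 717]) picture_frame();
translate([1639, 0, 0]) bookshelf();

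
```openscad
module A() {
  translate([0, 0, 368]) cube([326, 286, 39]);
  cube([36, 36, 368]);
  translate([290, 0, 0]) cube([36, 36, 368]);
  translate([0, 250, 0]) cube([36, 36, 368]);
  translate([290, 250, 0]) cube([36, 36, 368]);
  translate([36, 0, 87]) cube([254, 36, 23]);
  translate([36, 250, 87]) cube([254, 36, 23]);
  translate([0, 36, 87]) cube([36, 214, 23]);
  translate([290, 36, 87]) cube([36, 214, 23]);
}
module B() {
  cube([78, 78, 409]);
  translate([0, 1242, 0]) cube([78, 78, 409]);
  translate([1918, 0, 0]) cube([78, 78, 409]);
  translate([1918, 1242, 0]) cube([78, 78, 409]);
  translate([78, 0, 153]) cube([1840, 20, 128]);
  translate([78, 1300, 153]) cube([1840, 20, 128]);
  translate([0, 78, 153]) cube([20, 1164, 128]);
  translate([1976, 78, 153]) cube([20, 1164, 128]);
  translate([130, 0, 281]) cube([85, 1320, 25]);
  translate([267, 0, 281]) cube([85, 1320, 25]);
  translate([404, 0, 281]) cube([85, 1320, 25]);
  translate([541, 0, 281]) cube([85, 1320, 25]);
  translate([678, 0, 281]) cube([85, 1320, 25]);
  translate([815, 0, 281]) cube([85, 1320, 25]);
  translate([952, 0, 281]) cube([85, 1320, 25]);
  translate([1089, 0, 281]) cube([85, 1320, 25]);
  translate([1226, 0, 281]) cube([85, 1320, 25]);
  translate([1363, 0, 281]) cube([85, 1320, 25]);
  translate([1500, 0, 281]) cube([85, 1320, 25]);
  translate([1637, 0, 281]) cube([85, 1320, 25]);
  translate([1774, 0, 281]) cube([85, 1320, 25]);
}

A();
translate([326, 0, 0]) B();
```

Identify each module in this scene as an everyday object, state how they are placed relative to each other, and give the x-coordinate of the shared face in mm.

The stool's +x face and the bed frame's −x face are both at x = 326 mm.

A is a stool. B is a bed frame. The bed frame is against the stool's +x side, with their −y faces flush. The x-coordinate of the shared face is 326 mm.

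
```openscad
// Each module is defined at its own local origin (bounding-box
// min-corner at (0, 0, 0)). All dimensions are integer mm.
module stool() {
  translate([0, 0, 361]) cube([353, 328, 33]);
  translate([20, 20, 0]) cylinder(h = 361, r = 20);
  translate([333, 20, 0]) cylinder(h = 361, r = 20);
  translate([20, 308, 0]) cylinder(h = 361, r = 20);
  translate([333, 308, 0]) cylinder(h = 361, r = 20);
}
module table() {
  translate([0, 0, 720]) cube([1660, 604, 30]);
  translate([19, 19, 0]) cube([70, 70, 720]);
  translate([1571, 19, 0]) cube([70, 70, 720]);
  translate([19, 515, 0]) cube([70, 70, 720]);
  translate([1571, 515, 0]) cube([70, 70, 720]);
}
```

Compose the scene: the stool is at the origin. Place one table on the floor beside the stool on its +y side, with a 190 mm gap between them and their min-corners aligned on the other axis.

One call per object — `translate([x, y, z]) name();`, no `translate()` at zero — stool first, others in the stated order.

stool();
translate([0, 518, 0]) table();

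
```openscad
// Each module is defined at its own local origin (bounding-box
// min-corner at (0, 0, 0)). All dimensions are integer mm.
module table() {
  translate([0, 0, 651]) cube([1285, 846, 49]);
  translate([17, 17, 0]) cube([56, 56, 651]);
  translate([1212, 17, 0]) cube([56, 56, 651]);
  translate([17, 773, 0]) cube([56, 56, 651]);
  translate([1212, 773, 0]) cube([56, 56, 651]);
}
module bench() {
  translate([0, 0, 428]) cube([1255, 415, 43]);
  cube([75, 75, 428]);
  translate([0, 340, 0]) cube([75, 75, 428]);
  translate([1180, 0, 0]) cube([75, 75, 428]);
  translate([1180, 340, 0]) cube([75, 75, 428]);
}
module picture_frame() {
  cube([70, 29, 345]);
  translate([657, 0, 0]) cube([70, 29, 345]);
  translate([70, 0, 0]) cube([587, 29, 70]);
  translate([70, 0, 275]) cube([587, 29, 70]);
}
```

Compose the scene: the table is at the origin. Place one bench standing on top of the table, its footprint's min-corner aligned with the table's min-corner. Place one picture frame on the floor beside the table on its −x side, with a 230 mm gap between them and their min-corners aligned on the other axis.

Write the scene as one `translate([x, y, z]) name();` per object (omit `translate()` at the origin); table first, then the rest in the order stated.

table();
translate([0, 0, 700]) bench();
translate([-957, 0, 0]) picture_frame();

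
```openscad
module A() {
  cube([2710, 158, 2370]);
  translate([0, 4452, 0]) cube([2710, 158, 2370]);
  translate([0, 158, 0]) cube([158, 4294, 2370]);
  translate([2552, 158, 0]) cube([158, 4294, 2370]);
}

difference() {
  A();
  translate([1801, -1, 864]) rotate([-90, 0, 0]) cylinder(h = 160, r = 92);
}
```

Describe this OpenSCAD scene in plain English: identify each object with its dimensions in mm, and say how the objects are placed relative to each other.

A is the wall frame of a small rectangular building: four walls, each 2370 mm tall and 158 mm thick, enclosing a footprint 2710 mm (x) by 4610 mm (y) outside-to-outside, with no floor or roof. The front and back walls (the −y and +y sides) span the full width; the two side walls fit between them.

The house frame has a circular hole of radius 92 mm through its front wall, centred at (x = 1801, z = 864).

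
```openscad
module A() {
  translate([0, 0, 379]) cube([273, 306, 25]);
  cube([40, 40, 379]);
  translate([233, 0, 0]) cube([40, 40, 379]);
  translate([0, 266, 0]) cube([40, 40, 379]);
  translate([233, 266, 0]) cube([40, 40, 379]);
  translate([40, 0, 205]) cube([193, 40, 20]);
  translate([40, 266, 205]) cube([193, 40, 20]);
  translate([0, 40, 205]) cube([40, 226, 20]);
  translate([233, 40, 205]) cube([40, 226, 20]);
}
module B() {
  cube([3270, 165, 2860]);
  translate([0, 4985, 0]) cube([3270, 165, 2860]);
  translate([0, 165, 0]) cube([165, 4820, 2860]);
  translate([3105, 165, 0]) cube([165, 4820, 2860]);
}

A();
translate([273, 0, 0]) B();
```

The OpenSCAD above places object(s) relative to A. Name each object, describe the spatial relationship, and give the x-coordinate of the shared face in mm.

A is a stool. B is a house frame. The house frame is against the stool's +x side, with their −y faces flush. The x-coordinate of the shared face is 273 mm.

The stool's +x face and the house frame's −x face are both at x = 273 mm.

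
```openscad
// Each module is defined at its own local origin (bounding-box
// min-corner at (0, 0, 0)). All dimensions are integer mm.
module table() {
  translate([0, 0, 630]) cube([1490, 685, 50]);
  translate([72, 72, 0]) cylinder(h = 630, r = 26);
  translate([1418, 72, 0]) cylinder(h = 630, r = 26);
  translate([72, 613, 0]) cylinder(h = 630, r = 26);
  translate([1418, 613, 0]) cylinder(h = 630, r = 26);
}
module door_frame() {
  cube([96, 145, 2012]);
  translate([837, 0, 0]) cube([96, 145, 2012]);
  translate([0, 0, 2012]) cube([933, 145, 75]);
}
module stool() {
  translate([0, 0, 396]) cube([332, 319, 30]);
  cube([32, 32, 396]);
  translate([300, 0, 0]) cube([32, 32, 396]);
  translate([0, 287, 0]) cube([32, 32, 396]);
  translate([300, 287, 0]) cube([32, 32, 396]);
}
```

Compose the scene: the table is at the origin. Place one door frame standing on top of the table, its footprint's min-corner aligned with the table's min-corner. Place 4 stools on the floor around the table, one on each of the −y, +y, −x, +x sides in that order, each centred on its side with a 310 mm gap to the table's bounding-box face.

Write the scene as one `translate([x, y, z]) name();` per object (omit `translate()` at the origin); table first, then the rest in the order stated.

table();
translate([0, 0, 680]) door_frame();
translate([579, -629, 0]) stool();
translate([579, 995, 0]) stool();
translate([-642, 183, 0]) stool();
translate([1800, 183, 0]) stool();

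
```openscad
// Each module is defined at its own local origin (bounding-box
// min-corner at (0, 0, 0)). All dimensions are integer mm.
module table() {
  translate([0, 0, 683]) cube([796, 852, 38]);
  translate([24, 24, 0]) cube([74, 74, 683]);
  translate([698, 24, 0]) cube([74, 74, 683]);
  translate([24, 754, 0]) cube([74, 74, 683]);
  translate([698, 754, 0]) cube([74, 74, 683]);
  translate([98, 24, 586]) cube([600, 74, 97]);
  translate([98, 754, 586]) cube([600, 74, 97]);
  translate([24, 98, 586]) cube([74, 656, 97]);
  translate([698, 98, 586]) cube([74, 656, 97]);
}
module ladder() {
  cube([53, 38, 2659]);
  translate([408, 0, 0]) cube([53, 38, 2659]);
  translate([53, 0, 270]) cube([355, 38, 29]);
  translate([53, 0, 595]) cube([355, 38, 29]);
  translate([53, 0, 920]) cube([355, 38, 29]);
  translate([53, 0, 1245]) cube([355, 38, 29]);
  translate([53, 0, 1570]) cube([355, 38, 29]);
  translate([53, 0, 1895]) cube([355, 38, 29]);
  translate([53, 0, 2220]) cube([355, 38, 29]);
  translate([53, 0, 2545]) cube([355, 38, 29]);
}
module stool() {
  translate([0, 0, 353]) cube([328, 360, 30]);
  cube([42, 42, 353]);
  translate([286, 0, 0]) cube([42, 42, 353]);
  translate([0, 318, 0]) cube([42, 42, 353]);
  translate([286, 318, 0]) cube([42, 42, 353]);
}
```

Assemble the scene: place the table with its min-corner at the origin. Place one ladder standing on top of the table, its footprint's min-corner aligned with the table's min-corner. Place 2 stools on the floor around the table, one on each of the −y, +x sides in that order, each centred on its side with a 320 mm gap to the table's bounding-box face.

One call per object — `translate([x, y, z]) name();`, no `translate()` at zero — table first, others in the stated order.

table();
translate([0, 0, 721]) ladder();
translate([234, -680, 0]) stool();
translate([1116, 246, 0]) stool();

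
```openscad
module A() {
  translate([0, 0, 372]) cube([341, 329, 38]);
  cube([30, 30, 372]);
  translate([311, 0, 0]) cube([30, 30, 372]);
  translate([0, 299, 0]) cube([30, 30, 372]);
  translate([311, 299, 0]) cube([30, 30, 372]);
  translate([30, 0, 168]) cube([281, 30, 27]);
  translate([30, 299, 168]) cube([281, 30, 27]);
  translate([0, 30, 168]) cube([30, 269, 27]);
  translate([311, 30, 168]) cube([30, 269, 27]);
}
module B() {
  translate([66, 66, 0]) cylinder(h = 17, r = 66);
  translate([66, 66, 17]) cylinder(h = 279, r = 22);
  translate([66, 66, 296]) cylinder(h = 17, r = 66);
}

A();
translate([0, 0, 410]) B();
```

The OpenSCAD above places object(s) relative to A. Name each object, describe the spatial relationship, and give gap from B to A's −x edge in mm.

A is a stool. B is a spool. The spool is on top of the stool. The gap from the spool to the stool's −x edge is 0 mm.

The spool's min-x is at 0; the stool's min-x is 0; gap = 0 mm.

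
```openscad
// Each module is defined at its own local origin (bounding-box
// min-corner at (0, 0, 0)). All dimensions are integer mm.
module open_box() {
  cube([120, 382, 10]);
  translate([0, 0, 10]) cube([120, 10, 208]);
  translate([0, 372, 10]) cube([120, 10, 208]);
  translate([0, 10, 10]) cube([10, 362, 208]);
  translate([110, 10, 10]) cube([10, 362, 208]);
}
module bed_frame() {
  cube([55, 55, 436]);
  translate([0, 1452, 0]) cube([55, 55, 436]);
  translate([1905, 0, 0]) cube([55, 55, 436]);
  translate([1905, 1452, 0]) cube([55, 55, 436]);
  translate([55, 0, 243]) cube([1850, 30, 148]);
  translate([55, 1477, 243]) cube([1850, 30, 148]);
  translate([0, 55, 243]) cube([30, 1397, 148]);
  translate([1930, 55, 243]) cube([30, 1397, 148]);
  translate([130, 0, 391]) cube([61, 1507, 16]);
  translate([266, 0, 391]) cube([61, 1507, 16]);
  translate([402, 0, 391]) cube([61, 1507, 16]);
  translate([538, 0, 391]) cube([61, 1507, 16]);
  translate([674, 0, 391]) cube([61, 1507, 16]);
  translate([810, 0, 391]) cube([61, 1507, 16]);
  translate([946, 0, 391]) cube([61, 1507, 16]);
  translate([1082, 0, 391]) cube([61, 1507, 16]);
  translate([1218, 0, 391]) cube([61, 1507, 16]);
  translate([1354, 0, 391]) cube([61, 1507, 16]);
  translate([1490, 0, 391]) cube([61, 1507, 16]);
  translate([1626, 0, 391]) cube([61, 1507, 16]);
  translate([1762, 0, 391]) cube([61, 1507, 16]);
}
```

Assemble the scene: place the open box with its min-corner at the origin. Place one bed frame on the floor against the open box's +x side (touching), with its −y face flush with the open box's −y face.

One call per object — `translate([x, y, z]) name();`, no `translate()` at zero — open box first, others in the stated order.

open_box();
translate([120, 0, 0]) bed_frame();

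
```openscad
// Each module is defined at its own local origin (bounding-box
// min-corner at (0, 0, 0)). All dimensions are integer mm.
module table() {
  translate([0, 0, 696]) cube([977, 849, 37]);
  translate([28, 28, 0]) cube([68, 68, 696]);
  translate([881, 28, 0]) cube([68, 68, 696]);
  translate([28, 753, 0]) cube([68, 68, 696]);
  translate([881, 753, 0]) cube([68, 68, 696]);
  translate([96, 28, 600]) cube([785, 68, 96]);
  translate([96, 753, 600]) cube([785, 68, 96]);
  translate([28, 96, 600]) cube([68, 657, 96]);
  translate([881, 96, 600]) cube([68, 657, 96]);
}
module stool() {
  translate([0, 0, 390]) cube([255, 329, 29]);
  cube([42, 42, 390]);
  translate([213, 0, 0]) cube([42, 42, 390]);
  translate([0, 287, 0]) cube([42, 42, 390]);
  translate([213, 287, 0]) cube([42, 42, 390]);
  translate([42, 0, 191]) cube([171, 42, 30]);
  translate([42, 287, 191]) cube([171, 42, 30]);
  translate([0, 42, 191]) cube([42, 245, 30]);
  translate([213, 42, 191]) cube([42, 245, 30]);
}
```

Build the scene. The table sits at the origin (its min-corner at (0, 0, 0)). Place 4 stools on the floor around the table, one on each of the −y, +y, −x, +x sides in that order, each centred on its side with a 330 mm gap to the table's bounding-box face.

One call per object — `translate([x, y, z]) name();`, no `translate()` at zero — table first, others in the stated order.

table();
translate([361, -659, 0]) stool();
translate([361, 1179, 0]) stool();
translate([-585, 260, 0]) stool();
translate([1307, 260, 0]) stool();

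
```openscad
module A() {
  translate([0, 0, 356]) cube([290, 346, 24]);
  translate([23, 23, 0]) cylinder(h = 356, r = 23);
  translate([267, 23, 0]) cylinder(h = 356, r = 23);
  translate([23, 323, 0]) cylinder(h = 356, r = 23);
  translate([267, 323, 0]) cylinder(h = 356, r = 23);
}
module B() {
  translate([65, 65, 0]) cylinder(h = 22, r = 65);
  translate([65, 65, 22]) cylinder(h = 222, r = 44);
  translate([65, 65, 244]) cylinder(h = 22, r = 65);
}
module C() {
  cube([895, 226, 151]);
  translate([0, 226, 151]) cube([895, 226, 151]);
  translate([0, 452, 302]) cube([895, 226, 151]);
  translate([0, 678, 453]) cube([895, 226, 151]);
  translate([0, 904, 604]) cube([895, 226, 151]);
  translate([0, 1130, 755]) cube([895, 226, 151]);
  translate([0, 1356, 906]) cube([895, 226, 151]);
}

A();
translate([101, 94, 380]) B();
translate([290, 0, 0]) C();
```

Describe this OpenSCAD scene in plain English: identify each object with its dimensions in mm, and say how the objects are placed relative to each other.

A is a four-legged stool. The seat is a 290×346×24 mm slab whose top surface is at z = 380 mm; four round legs, each 46 mm in diameter, run from the floor (z = 0) to the underside of the seat, each leg's axis is inset half a diameter from the nearest pair of seat edges (so the leg's bounding box is flush with the corner).

B is a spool: two coaxial disc flanges of radius 65 mm and thickness 22 mm, joined by a core cylinder of radius 44 mm and height 222 mm. The lower flange rests on z = 0 and the three cylinders share a vertical axis.

C is a run of 7 identical solid stair steps. Each tread is 895×226 mm and each step block is 151 mm high. Step 1 rests on the floor; step k is offset from step 1 by (k−1)×226 mm in y and (k−1)×151 mm in z.

The spool is on top of the stool. The staircase is against the stool's +x side, with their −y faces flush.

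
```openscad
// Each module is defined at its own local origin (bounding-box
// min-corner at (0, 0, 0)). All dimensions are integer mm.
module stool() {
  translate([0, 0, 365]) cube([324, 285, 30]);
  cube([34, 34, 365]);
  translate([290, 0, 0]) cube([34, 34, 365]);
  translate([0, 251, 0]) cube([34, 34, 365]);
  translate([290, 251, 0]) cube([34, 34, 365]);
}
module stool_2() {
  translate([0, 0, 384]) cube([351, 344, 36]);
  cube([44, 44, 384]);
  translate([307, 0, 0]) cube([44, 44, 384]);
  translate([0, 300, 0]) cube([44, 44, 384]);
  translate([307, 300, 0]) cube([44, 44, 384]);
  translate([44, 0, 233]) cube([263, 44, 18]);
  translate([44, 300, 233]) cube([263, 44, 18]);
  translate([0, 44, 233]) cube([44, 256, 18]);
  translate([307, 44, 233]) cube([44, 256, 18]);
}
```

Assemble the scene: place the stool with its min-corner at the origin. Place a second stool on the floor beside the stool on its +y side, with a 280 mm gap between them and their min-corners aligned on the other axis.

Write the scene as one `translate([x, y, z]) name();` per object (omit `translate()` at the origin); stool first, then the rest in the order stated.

stool();
translate([0, 565, 0]) stool_2();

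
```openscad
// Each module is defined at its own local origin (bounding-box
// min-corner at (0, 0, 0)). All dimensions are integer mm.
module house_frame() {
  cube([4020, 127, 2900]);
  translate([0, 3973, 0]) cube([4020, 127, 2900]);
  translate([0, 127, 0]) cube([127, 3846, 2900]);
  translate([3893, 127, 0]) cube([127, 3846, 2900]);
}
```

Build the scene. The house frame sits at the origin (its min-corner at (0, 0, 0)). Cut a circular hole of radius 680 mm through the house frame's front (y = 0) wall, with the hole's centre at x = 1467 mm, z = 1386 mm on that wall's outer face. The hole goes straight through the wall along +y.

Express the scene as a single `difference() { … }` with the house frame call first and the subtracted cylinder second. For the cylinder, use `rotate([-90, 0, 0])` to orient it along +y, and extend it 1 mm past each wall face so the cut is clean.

difference() {
  house_frame();
  translate([1467, -1, 1386]) rotate([-90, 0, 0]) cylinder(h = 129, r = 680);
}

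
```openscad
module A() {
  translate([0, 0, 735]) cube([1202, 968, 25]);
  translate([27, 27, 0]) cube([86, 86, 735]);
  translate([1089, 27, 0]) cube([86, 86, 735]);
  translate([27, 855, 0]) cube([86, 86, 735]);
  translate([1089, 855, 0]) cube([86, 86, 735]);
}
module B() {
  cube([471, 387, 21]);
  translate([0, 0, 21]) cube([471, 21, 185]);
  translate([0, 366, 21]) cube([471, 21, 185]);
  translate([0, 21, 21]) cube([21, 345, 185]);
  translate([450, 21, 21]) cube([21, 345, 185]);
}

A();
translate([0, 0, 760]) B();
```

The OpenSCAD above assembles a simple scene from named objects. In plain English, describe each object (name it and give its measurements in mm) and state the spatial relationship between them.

A is a table with a 1202×968 mm rectangular top, 25 mm thick, top surface at z = 760 mm, supported by four 86×86 mm square legs, each inset 27 mm from the nearest pair of top edges, running from the floor.

B is an open storage box with external size 471×387×206 mm and wall thickness 21 mm (the base is also 21 mm thick). The base covers the whole footprint; the four walls stand on the base, with the y-facing walls full-width and the x-facing walls fitting between their inner faces.

The open box is on top of the table.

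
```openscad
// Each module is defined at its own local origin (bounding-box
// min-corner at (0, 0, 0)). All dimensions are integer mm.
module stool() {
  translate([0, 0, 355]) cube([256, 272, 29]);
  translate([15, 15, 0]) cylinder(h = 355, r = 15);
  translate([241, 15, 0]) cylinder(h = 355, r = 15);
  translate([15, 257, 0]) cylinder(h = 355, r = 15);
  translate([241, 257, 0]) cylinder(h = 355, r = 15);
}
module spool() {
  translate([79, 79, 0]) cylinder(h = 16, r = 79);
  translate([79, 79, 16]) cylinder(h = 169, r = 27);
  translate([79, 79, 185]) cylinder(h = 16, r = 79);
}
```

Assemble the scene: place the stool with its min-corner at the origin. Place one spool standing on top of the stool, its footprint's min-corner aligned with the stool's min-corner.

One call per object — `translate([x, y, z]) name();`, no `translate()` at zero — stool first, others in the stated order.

stool();
translate([0, 0, 384]) spool();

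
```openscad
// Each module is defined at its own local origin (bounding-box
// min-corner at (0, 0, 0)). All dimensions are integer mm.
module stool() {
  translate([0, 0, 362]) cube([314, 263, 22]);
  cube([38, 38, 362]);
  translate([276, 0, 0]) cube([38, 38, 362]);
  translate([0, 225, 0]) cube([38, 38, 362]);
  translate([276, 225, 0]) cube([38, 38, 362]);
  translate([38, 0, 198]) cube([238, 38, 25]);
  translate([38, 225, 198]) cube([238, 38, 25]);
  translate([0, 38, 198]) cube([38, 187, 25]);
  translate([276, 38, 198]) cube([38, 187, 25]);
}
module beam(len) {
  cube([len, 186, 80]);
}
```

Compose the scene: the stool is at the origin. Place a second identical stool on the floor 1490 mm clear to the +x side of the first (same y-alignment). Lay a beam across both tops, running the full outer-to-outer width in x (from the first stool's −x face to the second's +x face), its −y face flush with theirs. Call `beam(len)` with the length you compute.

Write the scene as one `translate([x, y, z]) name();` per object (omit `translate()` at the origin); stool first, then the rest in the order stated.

stool();
translate([1804, 0, 0]) stool();
translate([0, 0, 384]) beam(2118);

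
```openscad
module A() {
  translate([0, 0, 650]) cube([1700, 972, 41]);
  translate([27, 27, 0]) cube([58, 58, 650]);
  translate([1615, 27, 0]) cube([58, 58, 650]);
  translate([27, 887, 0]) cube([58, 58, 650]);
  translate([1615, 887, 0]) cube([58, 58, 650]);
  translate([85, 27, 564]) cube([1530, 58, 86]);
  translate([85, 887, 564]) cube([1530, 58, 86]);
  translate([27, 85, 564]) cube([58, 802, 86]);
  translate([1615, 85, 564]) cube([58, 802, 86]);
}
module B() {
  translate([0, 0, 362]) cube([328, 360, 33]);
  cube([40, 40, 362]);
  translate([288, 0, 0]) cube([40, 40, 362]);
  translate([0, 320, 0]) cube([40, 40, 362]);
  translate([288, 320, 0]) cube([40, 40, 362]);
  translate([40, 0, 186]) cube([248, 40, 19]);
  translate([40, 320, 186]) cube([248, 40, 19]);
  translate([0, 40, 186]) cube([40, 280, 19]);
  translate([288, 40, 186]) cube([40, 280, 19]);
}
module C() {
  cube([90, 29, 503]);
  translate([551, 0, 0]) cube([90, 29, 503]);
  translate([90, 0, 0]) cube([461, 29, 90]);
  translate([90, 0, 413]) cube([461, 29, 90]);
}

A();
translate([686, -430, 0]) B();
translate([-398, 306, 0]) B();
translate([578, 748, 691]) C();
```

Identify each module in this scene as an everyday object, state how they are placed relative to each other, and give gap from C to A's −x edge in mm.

The picture frame's min-x is at 578; the table's min-x is 0; gap = 578 mm.

A is a table. B is a stool. C is a picture frame. Two stools sit around the table at the −y, −x sides. The picture frame is on top of the table. The gap from the picture frame to the table's −x edge is 578 mm.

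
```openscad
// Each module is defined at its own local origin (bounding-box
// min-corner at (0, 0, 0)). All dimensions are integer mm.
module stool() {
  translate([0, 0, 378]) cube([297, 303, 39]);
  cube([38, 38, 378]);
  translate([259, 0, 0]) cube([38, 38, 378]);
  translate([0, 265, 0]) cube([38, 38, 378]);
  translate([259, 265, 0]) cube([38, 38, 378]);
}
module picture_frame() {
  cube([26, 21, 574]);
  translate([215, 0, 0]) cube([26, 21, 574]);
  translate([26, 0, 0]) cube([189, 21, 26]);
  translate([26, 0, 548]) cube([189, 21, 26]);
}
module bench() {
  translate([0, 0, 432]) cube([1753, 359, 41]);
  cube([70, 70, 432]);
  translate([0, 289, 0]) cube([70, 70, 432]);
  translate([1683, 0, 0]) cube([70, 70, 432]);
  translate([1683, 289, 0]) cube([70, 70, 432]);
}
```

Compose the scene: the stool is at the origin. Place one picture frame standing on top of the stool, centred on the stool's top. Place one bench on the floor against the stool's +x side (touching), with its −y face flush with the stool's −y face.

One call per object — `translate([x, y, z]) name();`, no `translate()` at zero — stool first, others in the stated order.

stool();
translate([28, 141, 417]) picture_frame();
translate([297, 0, 0]) bench();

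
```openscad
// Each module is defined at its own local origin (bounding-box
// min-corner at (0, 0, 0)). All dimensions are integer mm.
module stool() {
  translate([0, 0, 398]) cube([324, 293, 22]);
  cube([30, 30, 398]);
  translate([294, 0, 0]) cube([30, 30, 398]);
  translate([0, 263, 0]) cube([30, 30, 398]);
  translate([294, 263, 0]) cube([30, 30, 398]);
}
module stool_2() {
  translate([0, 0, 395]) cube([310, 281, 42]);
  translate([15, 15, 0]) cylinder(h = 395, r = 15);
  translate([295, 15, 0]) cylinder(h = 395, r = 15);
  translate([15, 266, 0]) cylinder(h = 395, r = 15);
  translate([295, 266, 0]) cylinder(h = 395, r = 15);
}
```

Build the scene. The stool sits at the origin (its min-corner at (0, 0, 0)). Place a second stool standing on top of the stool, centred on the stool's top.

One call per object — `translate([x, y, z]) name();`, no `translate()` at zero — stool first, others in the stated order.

stool();
translate([7, 6, 420]) stool_2();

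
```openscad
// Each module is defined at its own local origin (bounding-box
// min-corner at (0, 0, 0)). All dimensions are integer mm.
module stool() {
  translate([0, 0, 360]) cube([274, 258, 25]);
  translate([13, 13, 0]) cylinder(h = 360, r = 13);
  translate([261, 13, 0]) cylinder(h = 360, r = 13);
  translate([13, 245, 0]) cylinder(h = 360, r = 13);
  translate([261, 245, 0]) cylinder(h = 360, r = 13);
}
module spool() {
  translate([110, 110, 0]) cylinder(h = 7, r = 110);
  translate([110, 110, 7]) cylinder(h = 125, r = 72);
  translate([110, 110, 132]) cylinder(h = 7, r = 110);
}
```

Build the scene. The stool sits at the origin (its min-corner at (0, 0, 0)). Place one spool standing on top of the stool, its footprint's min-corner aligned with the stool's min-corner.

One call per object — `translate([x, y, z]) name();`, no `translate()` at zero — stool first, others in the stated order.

stool();
translate([0, 0, 385]) spool();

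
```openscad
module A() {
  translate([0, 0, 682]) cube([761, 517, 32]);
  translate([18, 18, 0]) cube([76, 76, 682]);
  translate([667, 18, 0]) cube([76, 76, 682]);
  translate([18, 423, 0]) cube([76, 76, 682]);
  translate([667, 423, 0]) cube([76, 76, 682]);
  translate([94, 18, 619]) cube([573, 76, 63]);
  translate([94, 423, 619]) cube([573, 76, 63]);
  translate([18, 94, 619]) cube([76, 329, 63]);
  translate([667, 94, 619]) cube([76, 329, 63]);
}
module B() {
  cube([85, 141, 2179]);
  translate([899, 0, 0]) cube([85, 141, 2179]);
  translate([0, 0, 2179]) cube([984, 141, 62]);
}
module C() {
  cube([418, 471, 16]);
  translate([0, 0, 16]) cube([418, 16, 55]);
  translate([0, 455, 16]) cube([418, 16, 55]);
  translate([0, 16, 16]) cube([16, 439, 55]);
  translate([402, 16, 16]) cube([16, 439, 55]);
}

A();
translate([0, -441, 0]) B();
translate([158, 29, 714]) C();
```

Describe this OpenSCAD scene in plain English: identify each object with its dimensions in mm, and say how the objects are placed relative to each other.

A is a table with a 761×517 mm rectangular top, 32 mm thick, top surface at z = 714 mm, supported by four 76×76 mm square legs, each inset 18 mm from the nearest pair of top edges, running from the floor. Four apron rails, 76 mm thick and 63 mm tall, run between adjacent legs with their top edges flush with the underside of the top and their outer faces flush with the legs' outer faces.

B is a door frame. The clear opening is 814 mm wide and 2179 mm high. Two 85 mm wide jambs, 141 mm deep, stand either side of the opening from the floor to the top of the opening. A 62 mm thick head sits across the top of both jambs, spanning the full outside width of the frame.

C is an open-topped rectangular box: outside dimensions 418×471×71 mm, with a uniform wall and base thickness of 16 mm. The base is a full 418×471 slab on the floor; four walls sit on top of the base. The front and back walls (the −y and +y sides) span the full width; the two side walls fit between them.

The door frame is on the floor beside the table on its −y side. The open box is on top of the table.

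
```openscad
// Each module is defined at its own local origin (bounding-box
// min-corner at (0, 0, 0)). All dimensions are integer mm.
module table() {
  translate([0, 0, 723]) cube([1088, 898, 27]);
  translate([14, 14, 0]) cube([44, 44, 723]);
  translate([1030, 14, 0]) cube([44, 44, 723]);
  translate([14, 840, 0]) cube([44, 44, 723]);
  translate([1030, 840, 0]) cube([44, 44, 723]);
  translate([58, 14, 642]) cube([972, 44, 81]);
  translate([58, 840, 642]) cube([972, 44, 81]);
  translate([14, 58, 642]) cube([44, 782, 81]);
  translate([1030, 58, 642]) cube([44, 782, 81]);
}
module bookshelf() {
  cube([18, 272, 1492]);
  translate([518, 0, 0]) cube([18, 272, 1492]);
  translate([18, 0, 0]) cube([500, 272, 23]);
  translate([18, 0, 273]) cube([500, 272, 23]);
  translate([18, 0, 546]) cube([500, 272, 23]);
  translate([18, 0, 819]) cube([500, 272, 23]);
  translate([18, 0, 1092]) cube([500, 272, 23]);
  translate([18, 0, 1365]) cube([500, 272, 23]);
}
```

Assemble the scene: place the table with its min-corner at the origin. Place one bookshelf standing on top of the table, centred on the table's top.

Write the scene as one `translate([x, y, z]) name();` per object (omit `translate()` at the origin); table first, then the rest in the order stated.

table();
translate([276, 313, 750]) bookshelf();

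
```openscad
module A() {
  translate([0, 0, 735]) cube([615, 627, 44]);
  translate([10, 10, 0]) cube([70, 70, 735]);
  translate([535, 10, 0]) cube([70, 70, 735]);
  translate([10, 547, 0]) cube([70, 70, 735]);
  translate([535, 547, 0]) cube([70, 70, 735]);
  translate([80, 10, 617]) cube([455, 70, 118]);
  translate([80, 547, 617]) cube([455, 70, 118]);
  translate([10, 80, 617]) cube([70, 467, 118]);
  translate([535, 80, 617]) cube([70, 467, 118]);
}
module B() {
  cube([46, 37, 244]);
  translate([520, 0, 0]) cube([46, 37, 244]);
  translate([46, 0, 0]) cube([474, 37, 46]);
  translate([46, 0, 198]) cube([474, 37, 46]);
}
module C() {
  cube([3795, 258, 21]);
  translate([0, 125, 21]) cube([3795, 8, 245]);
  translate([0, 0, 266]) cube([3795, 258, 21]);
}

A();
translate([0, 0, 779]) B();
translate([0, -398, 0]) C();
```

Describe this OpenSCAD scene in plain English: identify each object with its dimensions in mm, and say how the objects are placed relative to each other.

A is a table: top 615 mm (x) × 627 mm (y), 44 mm thick, upper face at z = 779 mm, on four 70×70 mm square legs, each inset 10 mm from the nearest pair of top edges, running from z = 0 to the bottom of the top. Four apron rails, 70 mm thick and 118 mm tall, run between adjacent legs with their top edges flush with the underside of the top and their outer faces flush with the legs' outer faces.

B is a picture frame with a 474×152 mm rectangular opening (x by z) and a uniform 46 mm border on every side. Frame depth is 37 mm along y. It is built from two vertical stiles running the full outside height and two horizontal rails spanning the gap between the stiles.

C is an I-beam lying along x, 3795 mm long. Overall section height 287 mm. Two flanges 258 mm wide (y) and 21 mm thick, one on the floor and one at the top; a web 8 mm thick runs between them, centred on the flange width.

The picture frame is on top of the table. The I-beam is on the floor beside the table on its −y side.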